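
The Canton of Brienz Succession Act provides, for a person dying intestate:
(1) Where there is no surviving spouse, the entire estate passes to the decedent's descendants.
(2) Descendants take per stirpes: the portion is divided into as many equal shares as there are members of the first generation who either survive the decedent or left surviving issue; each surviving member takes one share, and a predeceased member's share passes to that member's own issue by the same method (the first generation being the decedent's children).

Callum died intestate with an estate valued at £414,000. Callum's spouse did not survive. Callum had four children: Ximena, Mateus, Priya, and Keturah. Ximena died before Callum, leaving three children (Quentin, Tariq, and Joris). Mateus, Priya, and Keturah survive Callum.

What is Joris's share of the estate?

Joris receives £34,500.

The entire £414,000 passes to the descendants.
That amount (£414,000) is divided into 4 shares of £103,500: Mateus, Priya, and Keturah each take £103,500; Ximena's £103,500 share passes to Ximena's issue.
Ximena's share (£103,500) is divided into 3 shares of £34,500: Quentin, Tariq, and Joris each take £34,500.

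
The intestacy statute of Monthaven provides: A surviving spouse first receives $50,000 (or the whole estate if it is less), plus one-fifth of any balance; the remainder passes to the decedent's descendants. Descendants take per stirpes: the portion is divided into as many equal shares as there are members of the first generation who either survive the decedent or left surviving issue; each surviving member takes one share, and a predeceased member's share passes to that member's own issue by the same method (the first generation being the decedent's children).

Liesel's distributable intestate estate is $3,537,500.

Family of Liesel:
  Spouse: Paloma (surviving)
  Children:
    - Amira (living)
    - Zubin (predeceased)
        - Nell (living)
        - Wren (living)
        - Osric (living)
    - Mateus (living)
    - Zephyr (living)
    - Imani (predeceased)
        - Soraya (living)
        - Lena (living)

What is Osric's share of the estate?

Paloma first takes $50,000, leaving a balance of $3,487,500. Paloma then takes one-fifth of the balance ($697,500), for a total of $747,500. The remaining $2,790,000 passes to the descendants.
The descendants' portion ($2,790,000) is divided into 5 shares of $558,000: Amira, Mateus, and Zephyr each take $558,000; Zubin's $558,000 share passes to Zubin's issue; Imani's $558,000 share passes to Imani's issue.
Zubin's share ($558,000) is divided into 3 shares of $186,000: Nell, Wren, and Osric each take $186,000.
Imani's share ($558,000) is divided into 2 shares of $279,000: Soraya and Lena each take $279,000.

Osric receives $186,000.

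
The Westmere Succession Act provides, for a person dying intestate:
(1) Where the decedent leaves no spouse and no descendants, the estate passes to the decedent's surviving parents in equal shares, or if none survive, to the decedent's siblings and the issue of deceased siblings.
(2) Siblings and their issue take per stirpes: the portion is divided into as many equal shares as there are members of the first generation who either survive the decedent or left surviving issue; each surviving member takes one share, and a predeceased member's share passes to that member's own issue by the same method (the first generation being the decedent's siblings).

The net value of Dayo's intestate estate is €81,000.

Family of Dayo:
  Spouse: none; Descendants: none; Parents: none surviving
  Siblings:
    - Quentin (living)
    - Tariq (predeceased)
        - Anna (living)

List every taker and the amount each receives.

Quentin: €40,500; Anna: €40,500

The entire €81,000 passes to the siblings and their issue.
That amount (€81,000) is divided into 2 shares of €40,500: Quentin takes €40,500; Tariq's €40,500 share passes to Tariq's issue.
Tariq's share (€40,500) passes entirely to Anna.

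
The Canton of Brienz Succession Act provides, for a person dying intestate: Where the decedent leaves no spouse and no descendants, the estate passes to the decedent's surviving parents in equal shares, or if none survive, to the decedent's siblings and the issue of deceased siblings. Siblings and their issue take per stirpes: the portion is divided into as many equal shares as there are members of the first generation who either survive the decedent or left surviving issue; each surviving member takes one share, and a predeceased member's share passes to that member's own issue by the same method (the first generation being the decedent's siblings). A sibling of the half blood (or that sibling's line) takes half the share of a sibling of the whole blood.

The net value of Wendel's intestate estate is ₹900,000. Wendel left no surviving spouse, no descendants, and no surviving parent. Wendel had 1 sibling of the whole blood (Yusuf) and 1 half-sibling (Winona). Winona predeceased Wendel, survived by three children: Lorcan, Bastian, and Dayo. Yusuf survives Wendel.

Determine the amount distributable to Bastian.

The entire ₹900,000 passes to the siblings and their issue.
Counting each half-blood sibling's line as half a unit, there are 3/2 units in ₹900,000, so one unit is ₹600,000. Whole-blood lines (Yusuf) take ₹600,000 each; half-blood lines (Winona) take ₹300,000 each.
Winona's share (₹300,000) is divided into 3 shares of ₹100,000: Lorcan, Bastian, and Dayo each take ₹100,000.

Bastian receives ₹100,000.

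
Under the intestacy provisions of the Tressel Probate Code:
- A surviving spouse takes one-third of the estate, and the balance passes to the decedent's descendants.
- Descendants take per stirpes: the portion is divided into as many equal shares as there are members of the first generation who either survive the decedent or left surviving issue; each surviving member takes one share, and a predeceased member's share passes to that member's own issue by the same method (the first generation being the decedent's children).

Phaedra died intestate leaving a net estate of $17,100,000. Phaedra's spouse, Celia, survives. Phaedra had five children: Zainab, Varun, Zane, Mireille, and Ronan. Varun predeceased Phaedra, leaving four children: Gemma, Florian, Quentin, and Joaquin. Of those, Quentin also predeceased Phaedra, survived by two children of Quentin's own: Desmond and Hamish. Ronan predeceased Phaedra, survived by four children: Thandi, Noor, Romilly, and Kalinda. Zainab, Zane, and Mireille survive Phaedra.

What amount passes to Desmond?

Desmond receives $285,000.

Celia takes one-third of $17,100,000 = $5,700,000. The remaining $11,400,000 passes to the descendants.
The descendants' portion ($11,400,000) is divided into 5 shares of $2,280,000: Zainab, Zane, and Mireille each take $2,280,000; Varun's $2,280,000 share passes to Varun's issue; Ronan's $2,280,000 share passes to Ronan's issue.
Varun's share ($2,280,000) is divided into 4 shares of $570,000: Gemma, Florian, and Joaquin each take $570,000; Quentin's $570,000 share passes to Quentin's issue.
Quentin's share ($570,000) is divided into 2 shares of $285,000: Desmond and Hamish each take $285,000.
Ronan's share ($2,280,000) is divided into 4 shares of $570,000: Thandi, Noor, Romilly, and Kalinda each take $570,000.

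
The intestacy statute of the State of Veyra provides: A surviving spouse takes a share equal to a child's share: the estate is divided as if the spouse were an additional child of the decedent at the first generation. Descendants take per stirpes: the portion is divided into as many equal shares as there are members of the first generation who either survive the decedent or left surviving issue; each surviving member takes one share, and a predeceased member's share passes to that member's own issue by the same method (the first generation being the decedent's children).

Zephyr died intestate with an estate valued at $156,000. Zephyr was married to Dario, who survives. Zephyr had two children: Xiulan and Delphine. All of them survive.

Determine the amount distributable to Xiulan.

The spouse counts as an additional share at the children's level, so there are 3 primary shares of $52,000. Dario takes one such share ($52,000).
The children's combined portion ($104,000) is divided into 2 shares of $52,000: Xiulan and Delphine each take $52,000.

Xiulan receives $52,000.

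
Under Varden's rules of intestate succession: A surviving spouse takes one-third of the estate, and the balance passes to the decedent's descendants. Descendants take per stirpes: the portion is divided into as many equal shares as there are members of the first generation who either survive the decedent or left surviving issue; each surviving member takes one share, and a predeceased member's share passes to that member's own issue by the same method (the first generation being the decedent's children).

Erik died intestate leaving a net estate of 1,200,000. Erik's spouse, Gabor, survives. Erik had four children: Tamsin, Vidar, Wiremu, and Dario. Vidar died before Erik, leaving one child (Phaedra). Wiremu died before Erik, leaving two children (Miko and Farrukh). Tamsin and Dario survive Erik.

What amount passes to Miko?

Miko receives 100,000.

Gabor takes one-third of 1,200,000 = 400,000. The remaining 800,000 passes to the descendants.
The descendants' portion (800,000) is divided into 4 shares of 200,000: Tamsin and Dario each take 200,000; Vidar's 200,000 share passes to Vidar's issue; Wiremu's 200,000 share passes to Wiremu's issue.
Vidar's share (200,000) passes entirely to Phaedra.
Wiremu's share (200,000) is divided into 2 shares of 100,000: Miko and Farrukh each take 100,000.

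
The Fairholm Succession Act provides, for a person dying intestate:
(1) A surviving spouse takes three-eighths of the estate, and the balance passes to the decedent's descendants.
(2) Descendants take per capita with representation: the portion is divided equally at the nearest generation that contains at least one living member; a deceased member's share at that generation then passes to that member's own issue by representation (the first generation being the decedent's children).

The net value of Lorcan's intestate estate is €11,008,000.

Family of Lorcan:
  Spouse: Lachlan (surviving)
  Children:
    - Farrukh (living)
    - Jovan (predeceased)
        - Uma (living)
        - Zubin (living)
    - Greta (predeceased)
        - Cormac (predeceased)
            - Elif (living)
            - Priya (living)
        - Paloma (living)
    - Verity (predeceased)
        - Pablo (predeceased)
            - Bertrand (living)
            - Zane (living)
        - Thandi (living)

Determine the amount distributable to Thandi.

Thandi receives €860,000.

Lachlan takes three-eighths of €11,008,000 = €4,128,000. The remaining €6,880,000 passes to the descendants.
The descendants' portion (€6,880,000) is divided into 4 shares of €1,720,000: Farrukh takes €1,720,000; Jovan's €1,720,000 share passes to Jovan's issue; Greta's €1,720,000 share passes to Greta's issue; Verity's €1,720,000 share passes to Verity's issue.
Jovan's share (€1,720,000) is divided into 2 shares of €860,000: Uma and Zubin each take €860,000.
Greta's share (€1,720,000) is divided into 2 shares of €860,000: Paloma takes €860,000; Cormac's €860,000 share passes to Cormac's issue.
Cormac's share (€860,000) is divided into 2 shares of €430,000: Elif and Priya each take €430,000.
Verity's share (€1,720,000) is divided into 2 shares of €860,000: Thandi takes €860,000; Pablo's €860,000 share passes to Pablo's issue.
Pablo's share (€860,000) is divided into 2 shares of €430,000: Bertrand and Zane each take €430,000.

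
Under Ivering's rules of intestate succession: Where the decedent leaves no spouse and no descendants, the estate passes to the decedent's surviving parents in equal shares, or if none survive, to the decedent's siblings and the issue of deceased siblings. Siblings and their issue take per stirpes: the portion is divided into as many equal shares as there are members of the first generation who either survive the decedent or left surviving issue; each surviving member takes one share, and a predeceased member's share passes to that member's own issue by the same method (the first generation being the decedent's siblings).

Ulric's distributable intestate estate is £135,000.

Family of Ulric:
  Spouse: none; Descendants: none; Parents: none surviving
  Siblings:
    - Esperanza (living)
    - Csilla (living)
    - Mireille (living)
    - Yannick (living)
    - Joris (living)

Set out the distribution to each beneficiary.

The entire £135,000 passes to the siblings and their issue.
That amount (£135,000) is divided into 5 shares of £27,000: Esperanza, Csilla, Mireille, Yannick, and Joris each take £27,000.

Esperanza: £27,000; Csilla: £27,000; Mireille: £27,000; Yannick: £27,000; Joris: £27,000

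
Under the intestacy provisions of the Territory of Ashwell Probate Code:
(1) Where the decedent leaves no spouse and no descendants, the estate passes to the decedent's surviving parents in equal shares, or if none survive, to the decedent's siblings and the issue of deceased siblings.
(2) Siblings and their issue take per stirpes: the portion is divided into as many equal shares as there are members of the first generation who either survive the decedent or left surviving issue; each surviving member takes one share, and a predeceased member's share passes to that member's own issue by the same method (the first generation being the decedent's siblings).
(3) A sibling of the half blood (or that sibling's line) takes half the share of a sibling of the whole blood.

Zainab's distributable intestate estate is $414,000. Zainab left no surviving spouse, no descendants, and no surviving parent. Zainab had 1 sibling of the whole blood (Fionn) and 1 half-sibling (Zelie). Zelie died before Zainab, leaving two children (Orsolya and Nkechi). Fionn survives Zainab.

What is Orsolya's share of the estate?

The entire $414,000 passes to the siblings and their issue.
Counting each half-blood sibling's line as half a unit, there are 3/2 units in $414,000, so one unit is $276,000. Whole-blood lines (Fionn) take $276,000 each; half-blood lines (Zelie) take $138,000 each.
Zelie's share ($138,000) is divided into 2 shares of $69,000: Orsolya and Nkechi each take $69,000.

Orsolya receives $69,000.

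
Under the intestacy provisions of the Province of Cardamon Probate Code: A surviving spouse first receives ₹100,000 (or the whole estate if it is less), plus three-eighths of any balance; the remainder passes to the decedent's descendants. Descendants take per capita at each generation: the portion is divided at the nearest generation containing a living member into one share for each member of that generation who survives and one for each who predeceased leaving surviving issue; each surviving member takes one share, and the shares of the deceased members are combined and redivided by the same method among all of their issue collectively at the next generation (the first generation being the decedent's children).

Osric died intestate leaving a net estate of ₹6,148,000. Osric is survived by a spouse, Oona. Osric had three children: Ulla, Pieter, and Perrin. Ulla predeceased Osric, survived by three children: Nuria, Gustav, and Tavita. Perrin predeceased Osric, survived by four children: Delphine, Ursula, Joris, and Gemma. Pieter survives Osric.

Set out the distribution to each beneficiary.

Oona: ₹2,368,000; Nuria: ₹360,000; Gustav: ₹360,000; Tavita: ₹360,000; Pieter: ₹1,260,000; Delphine: ₹360,000; Ursula: ₹360,000; Joris: ₹360,000; Gemma: ₹360,000

Oona first takes ₹100,000, leaving a balance of ₹6,048,000. Oona then takes three-eighths of the balance (₹2,268,000), for a total of ₹2,368,000. The remaining ₹3,780,000 passes to the descendants.
The descendants' portion (₹3,780,000) is divided at the children's generation into 3 shares of ₹1,260,000. Pieter takes ₹1,260,000. The 2 shares of the deceased (Ulla and Perrin) are combined into a pool of ₹2,520,000.
That pool (₹2,520,000) is divided at the grandchildren's generation equally among Nuria, Gustav, Tavita, Delphine, Ursula, Joris, and Gemma: ₹360,000 each.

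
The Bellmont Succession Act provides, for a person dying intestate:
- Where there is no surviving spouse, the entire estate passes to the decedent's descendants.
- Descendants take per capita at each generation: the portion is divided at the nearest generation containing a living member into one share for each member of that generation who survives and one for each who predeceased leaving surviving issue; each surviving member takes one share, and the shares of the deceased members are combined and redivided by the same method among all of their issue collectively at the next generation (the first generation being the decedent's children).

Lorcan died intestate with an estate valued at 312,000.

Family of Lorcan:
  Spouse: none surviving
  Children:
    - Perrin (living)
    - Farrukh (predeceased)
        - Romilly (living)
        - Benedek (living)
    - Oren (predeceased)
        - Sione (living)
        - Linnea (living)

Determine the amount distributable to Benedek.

The entire 312,000 passes to the descendants.
That amount (312,000) is divided at the children's generation into 3 shares of 104,000. Perrin takes 104,000. The 2 shares of the deceased (Farrukh and Oren) are combined into a pool of 208,000.
That pool (208,000) is divided at the grandchildren's generation equally among Romilly, Benedek, Sione, and Linnea: 52,000 each.

Benedek receives 52,000.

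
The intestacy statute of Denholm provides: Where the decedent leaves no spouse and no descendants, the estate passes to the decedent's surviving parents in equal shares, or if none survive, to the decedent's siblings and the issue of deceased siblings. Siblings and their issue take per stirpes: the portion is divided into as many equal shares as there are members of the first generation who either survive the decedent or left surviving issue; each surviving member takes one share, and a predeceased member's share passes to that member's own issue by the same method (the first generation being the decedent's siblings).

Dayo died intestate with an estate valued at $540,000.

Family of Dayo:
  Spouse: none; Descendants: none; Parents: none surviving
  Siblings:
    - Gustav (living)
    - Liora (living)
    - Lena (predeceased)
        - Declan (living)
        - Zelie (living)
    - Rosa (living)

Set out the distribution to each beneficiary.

The entire $540,000 passes to the siblings and their issue.
That amount ($540,000) is divided into 4 shares of $135,000: Gustav, Liora, and Rosa each take $135,000; Lena's $135,000 share passes to Lena's issue.
Lena's share ($135,000) is divided into 2 shares of $67,500: Declan and Zelie each take $67,500.

Gustav: $135,000; Liora: $135,000; Declan: $67,500; Zelie: $67,500; Rosa: $135,000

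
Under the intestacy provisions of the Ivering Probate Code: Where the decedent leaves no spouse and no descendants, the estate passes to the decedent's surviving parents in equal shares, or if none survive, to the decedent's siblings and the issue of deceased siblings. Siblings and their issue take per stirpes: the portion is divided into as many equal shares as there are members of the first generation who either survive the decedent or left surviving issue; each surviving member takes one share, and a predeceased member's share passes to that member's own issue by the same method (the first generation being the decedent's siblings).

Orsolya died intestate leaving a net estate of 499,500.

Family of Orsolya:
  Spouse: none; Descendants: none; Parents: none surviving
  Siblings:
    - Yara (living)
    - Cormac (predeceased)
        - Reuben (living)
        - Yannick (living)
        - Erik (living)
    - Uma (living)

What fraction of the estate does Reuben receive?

Reuben receives 1/9 of the estate.

The entire 499,500 passes to the siblings and their issue.
That amount (499,500) is divided into 3 shares of 166,500: Yara and Uma each take 166,500; Cormac's 166,500 share passes to Cormac's issue.
Cormac's share (166,500) is divided into 3 shares of 55,500: Reuben, Yannick, and Erik each take 55,500.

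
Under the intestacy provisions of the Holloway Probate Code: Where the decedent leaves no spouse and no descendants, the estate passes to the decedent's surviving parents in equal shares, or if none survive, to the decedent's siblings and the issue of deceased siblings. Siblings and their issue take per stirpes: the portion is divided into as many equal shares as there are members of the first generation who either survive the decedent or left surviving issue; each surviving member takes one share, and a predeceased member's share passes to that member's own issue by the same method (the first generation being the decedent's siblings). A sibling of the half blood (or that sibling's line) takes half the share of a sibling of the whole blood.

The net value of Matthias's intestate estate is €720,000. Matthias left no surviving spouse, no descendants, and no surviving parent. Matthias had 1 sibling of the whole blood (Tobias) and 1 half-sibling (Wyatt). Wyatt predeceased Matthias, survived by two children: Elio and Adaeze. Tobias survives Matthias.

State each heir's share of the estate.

The entire €720,000 passes to the siblings and their issue.
Counting each half-blood sibling's line as half a unit, there are 3/2 units in €720,000, so one unit is €480,000. Whole-blood lines (Tobias) take €480,000 each; half-blood lines (Wyatt) take €240,000 each.
Wyatt's share (€240,000) is divided into 2 shares of €120,000: Elio and Adaeze each take €120,000.

Tobias: €480,000; Elio: €120,000; Adaeze: €120,000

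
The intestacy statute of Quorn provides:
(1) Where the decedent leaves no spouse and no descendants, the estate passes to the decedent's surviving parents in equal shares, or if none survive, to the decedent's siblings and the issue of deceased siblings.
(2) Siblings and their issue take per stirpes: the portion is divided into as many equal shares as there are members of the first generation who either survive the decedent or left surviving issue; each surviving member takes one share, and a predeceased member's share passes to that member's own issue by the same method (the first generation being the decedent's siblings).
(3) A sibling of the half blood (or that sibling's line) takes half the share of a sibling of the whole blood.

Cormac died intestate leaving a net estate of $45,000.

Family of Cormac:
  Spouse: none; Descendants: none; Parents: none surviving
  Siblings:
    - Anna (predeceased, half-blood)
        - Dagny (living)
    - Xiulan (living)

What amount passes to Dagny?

The entire $45,000 passes to the siblings and their issue.
Counting each half-blood sibling's line as half a unit, there are 3/2 units in $45,000, so one unit is $30,000. Whole-blood lines (Xiulan) take $30,000 each; half-blood lines (Anna) take $15,000 each.
Anna's share ($15,000) passes entirely to Dagny.

Dagny receives $15,000.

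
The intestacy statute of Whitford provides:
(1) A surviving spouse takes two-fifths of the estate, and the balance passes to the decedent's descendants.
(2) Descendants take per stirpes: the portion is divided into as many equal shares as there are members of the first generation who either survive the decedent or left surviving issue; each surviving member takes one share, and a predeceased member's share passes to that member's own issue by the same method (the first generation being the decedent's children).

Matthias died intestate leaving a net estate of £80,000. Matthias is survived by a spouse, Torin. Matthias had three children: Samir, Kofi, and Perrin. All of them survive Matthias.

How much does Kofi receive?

Kofi receives £16,000.

Torin takes two-fifths of £80,000 = £32,000. The remaining £48,000 passes to the descendants.
The descendants' portion (£48,000) is divided into 3 shares of £16,000: Samir, Kofi, and Perrin each take £16,000.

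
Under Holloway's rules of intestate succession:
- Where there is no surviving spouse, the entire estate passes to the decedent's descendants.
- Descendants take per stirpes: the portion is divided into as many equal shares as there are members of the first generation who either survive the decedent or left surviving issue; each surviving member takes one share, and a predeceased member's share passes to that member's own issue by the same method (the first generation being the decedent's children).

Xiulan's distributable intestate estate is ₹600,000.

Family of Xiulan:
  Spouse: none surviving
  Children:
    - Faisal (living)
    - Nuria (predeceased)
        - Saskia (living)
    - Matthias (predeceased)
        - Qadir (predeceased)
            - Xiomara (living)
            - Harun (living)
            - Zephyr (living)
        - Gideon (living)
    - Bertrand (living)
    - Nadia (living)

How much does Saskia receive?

The entire ₹600,000 passes to the descendants.
That amount (₹600,000) is divided into 5 shares of ₹120,000: Faisal, Bertrand, and Nadia each take ₹120,000; Nuria's ₹120,000 share passes to Nuria's issue; Matthias's ₹120,000 share passes to Matthias's issue.
Nuria's share (₹120,000) passes entirely to Saskia.
Matthias's share (₹120,000) is divided into 2 shares of ₹60,000: Gideon takes ₹60,000; Qadir's ₹60,000 share passes to Qadir's issue.
Qadir's share (₹60,000) is divided into 3 shares of ₹20,000: Xiomara, Harun, and Zephyr each take ₹20,000.

Saskia receives ₹120,000.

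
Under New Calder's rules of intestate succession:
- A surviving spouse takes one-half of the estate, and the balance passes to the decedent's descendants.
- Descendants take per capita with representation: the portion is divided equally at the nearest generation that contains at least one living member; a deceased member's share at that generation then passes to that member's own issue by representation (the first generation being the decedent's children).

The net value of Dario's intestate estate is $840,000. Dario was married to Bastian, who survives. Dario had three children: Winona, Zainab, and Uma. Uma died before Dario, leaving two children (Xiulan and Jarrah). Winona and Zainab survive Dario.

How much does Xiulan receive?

Bastian takes one-half of $840,000 = $420,000. The remaining $420,000 passes to the descendants.
The descendants' portion ($420,000) is divided into 3 shares of $140,000: Winona and Zainab each take $140,000; Uma's $140,000 share passes to Uma's issue.
Uma's share ($140,000) is divided into 2 shares of $70,000: Xiulan and Jarrah each take $70,000.

Xiulan receives $70,000.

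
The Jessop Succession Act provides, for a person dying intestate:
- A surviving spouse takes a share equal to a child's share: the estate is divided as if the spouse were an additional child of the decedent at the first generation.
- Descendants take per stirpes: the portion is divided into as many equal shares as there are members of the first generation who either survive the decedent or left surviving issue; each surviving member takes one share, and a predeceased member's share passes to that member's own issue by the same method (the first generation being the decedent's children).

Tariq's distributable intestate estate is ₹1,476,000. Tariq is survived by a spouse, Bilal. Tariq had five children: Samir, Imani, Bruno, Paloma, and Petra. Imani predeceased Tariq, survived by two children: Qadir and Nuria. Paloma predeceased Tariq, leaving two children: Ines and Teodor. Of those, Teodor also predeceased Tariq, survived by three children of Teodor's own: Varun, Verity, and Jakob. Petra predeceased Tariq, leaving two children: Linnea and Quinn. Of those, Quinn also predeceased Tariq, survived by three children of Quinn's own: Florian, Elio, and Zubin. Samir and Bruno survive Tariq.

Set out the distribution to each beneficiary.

Bilal: ₹246,000; Samir: ₹246,000; Qadir: ₹123,000; Nuria: ₹123,000; Bruno: ₹246,000; Ines: ₹123,000; Varun: ₹41,000; Verity: ₹41,000; Jakob: ₹41,000; Linnea: ₹123,000; Florian: ₹41,000; Elio: ₹41,000; Zubin: ₹41,000

The spouse counts as an additional share at the children's level, so there are 6 primary shares of ₹246,000. Bilal takes one such share (₹246,000).
The children's combined portion (₹1,230,000) is divided into 5 shares of ₹246,000: Samir and Bruno each take ₹246,000; Imani's ₹246,000 share passes to Imani's issue; Paloma's ₹246,000 share passes to Paloma's issue; Petra's ₹246,000 share passes to Petra's issue.
Imani's share (₹246,000) is divided into 2 shares of ₹123,000: Qadir and Nuria each take ₹123,000.
Paloma's share (₹246,000) is divided into 2 shares of ₹123,000: Ines takes ₹123,000; Teodor's ₹123,000 share passes to Teodor's issue.
Teodor's share (₹123,000) is divided into 3 shares of ₹41,000: Varun, Verity, and Jakob each take ₹41,000.
Petra's share (₹246,000) is divided into 2 shares of ₹123,000: Linnea takes ₹123,000; Quinn's ₹123,000 share passes to Quinn's issue.
Quinn's share (₹123,000) is divided into 3 shares of ₹41,000: Florian, Elio, and Zubin each take ₹41,000.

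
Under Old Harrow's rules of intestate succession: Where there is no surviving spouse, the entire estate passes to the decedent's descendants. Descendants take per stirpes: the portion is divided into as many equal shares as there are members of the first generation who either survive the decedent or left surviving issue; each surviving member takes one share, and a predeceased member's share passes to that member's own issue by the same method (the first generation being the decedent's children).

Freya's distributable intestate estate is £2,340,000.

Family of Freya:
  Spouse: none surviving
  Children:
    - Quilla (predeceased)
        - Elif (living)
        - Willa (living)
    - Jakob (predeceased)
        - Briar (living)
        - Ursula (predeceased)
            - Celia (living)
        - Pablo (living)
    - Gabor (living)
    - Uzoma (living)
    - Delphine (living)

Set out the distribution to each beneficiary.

The entire £2,340,000 passes to the descendants.
That amount (£2,340,000) is divided into 5 shares of £468,000: Gabor, Uzoma, and Delphine each take £468,000; Quilla's £468,000 share passes to Quilla's issue; Jakob's £468,000 share passes to Jakob's issue.
Quilla's share (£468,000) is divided into 2 shares of £234,000: Elif and Willa each take £234,000.
Jakob's share (£468,000) is divided into 3 shares of £156,000: Briar and Pablo each take £156,000; Ursula's £156,000 share passes to Ursula's issue.
Ursula's share (£156,000) passes entirely to Celia.

Elif: £234,000; Willa: £234,000; Briar: £156,000; Celia: £156,000; Pablo: £156,000; Gabor: £468,000; Uzoma: £468,000; Delphine: £468,000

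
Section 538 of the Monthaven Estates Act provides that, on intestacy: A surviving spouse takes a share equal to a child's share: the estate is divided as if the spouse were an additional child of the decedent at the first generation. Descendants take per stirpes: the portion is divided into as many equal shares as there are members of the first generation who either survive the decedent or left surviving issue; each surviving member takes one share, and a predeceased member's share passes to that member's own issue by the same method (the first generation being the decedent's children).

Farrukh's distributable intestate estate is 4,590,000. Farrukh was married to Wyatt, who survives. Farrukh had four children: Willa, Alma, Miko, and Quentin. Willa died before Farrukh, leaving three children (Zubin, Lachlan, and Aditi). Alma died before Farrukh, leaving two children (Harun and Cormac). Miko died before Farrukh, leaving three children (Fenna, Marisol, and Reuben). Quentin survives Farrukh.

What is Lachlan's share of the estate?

The spouse counts as an additional share at the children's level, so there are 5 primary shares of 918,000. Wyatt takes one such share (918,000).
The children's combined portion (3,672,000) is divided into 4 shares of 918,000: Quentin takes 918,000; Willa's 918,000 share passes to Willa's issue; Alma's 918,000 share passes to Alma's issue; Miko's 918,000 share passes to Miko's issue.
Willa's share (918,000) is divided into 3 shares of 306,000: Zubin, Lachlan, and Aditi each take 306,000.
Alma's share (918,000) is divided into 2 shares of 459,000: Harun and Cormac each take 459,000.
Miko's share (918,000) is divided into 3 shares of 306,000: Fenna, Marisol, and Reuben each take 306,000.

Lachlan receives 306,000.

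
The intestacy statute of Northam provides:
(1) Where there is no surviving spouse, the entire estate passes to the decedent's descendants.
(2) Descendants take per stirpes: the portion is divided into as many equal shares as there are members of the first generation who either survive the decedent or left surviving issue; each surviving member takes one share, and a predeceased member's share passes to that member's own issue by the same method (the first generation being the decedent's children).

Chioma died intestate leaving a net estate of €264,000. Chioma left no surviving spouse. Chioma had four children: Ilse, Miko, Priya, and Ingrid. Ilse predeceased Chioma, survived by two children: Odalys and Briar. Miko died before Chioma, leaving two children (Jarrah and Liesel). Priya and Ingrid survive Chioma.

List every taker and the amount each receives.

Odalys: €33,000; Briar: €33,000; Jarrah: €33,000; Liesel: €33,000; Priya: €66,000; Ingrid: €66,000

The entire €264,000 passes to the descendants.
That amount (€264,000) is divided into 4 shares of €66,000: Priya and Ingrid each take €66,000; Ilse's €66,000 share passes to Ilse's issue; Miko's €66,000 share passes to Miko's issue.
Ilse's share (€66,000) is divided into 2 shares of €33,000: Odalys and Briar each take €33,000.
Miko's share (€66,000) is divided into 2 shares of €33,000: Jarrah and Liesel each take €33,000.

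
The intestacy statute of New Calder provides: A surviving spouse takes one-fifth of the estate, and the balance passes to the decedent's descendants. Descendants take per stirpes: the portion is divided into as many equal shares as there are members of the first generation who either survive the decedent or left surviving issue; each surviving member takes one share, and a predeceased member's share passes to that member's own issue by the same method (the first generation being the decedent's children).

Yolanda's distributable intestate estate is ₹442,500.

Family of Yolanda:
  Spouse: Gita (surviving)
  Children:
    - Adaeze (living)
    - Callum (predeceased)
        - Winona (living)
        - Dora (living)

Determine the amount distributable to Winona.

Gita takes one-fifth of ₹442,500 = ₹88,500. The remaining ₹354,000 passes to the descendants.
The descendants' portion (₹354,000) is divided into 2 shares of ₹177,000: Adaeze takes ₹177,000; Callum's ₹177,000 share passes to Callum's issue.
Callum's share (₹177,000) is divided into 2 shares of ₹88,500: Winona and Dora each take ₹88,500.

Winona receives ₹88,500.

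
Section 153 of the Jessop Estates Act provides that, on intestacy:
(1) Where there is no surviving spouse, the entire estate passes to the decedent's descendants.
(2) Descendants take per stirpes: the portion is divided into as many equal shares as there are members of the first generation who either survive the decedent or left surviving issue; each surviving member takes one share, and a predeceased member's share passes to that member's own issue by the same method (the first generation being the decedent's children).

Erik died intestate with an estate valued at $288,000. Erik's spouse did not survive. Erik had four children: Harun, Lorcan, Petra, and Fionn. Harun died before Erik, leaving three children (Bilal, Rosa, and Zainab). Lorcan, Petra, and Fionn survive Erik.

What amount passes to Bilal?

Bilal receives $24,000.

The entire $288,000 passes to the descendants.
That amount ($288,000) is divided into 4 shares of $72,000: Lorcan, Petra, and Fionn each take $72,000; Harun's $72,000 share passes to Harun's issue.
Harun's share ($72,000) is divided into 3 shares of $24,000: Bilal, Rosa, and Zainab each take $24,000.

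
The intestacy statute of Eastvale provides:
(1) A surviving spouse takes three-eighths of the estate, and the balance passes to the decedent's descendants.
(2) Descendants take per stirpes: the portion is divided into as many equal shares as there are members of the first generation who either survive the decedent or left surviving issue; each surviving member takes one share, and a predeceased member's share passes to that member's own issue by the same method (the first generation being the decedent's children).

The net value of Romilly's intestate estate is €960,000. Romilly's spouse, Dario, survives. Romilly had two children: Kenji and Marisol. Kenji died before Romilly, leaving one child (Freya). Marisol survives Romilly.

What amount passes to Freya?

Dario takes three-eighths of €960,000 = €360,000. The remaining €600,000 passes to the descendants.
The descendants' portion (€600,000) is divided into 2 shares of €300,000: Marisol takes €300,000; Kenji's €300,000 share passes to Kenji's issue.
Kenji's share (€300,000) passes entirely to Freya.

Freya receives €300,000.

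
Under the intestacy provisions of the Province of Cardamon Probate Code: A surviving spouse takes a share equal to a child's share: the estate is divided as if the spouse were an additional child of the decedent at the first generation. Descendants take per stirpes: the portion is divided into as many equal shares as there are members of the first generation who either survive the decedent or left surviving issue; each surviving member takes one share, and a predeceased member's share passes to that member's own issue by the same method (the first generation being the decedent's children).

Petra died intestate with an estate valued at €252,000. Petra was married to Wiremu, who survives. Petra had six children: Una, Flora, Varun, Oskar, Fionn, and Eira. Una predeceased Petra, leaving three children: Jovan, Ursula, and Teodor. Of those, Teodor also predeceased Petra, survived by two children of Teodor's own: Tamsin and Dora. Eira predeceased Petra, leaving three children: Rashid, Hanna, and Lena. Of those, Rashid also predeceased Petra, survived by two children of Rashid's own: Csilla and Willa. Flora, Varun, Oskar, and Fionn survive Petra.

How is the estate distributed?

The spouse counts as an additional share at the children's level, so there are 7 primary shares of €36,000. Wiremu takes one such share (€36,000).
The children's combined portion (€216,000) is divided into 6 shares of €36,000: Flora, Varun, Oskar, and Fionn each take €36,000; Una's €36,000 share passes to Una's issue; Eira's €36,000 share passes to Eira's issue.
Una's share (€36,000) is divided into 3 shares of €12,000: Jovan and Ursula each take €12,000; Teodor's €12,000 share passes to Teodor's issue.
Teodor's share (€12,000) is divided into 2 shares of €6,000: Tamsin and Dora each take €6,000.
Eira's share (€36,000) is divided into 3 shares of €12,000: Hanna and Lena each take €12,000; Rashid's €12,000 share passes to Rashid's issue.
Rashid's share (€12,000) is divided into 2 shares of €6,000: Csilla and Willa each take €6,000.

Wiremu: €36,000; Jovan: €12,000; Ursula: €12,000; Tamsin: €6,000; Dora: €6,000; Flora: €36,000; Varun: €36,000; Oskar: €36,000; Fionn: €36,000; Csilla: €6,000; Willa: €6,000; Hanna: €12,000; Lena: €12,000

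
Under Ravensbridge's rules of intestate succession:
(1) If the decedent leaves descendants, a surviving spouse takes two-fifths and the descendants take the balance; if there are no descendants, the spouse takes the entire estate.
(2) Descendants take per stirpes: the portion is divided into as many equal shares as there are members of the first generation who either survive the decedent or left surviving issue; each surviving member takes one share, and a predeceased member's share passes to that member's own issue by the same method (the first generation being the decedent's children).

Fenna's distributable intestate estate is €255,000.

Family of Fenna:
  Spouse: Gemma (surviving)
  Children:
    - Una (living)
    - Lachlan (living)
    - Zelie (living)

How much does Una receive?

Gemma takes two-fifths of €255,000 = €102,000. The remaining €153,000 passes to the descendants.
The descendants' portion (€153,000) is divided into 3 shares of €51,000: Una, Lachlan, and Zelie each take €51,000.

Una receives €51,000.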